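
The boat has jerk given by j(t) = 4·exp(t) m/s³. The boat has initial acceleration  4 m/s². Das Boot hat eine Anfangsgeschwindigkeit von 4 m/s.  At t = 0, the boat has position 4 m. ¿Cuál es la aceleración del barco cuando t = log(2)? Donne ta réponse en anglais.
We must find the integral of our jerk equation j(t) = 4·exp(t) 1 time. The integral of jerk, with a(0) = 4, gives acceleration: a(t) = 4·exp(t). Using a(t) = 4·exp(t) and substituting t = log(2), we find a = 8.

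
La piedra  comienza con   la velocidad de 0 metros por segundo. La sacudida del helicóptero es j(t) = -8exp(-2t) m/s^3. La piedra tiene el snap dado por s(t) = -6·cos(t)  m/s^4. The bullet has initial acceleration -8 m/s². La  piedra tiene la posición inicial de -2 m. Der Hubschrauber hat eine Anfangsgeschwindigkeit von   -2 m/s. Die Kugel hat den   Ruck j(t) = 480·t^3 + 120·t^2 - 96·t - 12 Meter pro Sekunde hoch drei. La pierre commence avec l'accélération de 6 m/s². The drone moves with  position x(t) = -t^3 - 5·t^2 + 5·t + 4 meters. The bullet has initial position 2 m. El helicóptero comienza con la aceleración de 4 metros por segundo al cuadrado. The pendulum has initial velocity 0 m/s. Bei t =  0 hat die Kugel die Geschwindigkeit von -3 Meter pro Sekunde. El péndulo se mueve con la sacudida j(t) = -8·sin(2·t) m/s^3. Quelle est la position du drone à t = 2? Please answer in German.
Wir haben die Position x(t) = -t^3 - 5·t^2 + 5·t + 4. Durch Einsetzen von t = 2: x(2) = -14.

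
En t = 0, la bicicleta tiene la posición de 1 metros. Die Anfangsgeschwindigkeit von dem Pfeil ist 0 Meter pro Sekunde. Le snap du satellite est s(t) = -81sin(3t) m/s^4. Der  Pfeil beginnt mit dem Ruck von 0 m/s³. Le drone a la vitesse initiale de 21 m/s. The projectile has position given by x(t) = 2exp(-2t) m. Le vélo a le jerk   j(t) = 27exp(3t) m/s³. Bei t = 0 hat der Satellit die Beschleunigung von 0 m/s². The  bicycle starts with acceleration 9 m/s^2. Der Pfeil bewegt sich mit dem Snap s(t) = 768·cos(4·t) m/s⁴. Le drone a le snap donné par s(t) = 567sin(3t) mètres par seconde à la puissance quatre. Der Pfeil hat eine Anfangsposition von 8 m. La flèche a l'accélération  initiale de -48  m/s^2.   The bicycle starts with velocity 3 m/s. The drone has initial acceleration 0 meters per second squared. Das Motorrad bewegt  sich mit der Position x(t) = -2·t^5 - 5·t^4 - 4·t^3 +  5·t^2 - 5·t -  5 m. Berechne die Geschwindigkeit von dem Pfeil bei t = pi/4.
Wir müssen unsere Gleichung für den Snap s(t) = 768·cos(4·t) 3-mal integrieren. Mit ∫s(t)dt und Anwendung von j(0) = 0, finden wir j(t) = 192·sin(4·t). Das Integral von dem Ruck ist die Beschleunigung. Mit a(0) = -48 erhalten wir a(t) = -48·cos(4·t). Durch Integration von der Beschleunigung und Verwendung der Anfangsbedingung v(0) = 0, erhalten wir v(t) = -12·sin(4·t). Aus der Gleichung für die Geschwindigkeit v(t) = -12·sin(4·t), setzen wir t = pi/4 ein und erhalten v = 0.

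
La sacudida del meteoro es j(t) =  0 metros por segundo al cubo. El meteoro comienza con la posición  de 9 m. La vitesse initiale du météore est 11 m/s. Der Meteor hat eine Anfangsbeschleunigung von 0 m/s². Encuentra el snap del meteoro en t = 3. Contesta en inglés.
We must differentiate our jerk equation j(t) = 0 1 time. The derivative of jerk gives snap: s(t) = 0. From the given snap equation s(t) = 0, we substitute t = 3 to get s = 0.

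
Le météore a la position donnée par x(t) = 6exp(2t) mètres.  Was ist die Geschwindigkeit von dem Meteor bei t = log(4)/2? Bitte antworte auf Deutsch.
Um dies zu lösen, müssen wir 1 Ableitung unserer Gleichung für die Position x(t) = 6·exp(2·t) nehmen. Durch Ableiten von der Position erhalten wir die Geschwindigkeit: v(t) = 12·exp(2·t). Mit v(t) = 12·exp(2·t) und Einsetzen von t = log(4)/2, finden wir v = 48.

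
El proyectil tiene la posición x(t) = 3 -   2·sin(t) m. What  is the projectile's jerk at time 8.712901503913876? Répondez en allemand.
Wir müssen unsere Gleichung für die Position x(t) = 3 - 2·sin(t) 3-mal ableiten. Durch Ableiten von der Position erhalten wir die Geschwindigkeit: v(t) = -2·cos(t). Mit d/dt von v(t) finden wir a(t) = 2·sin(t). Die Ableitung von der Beschleunigung ergibt den Ruck: j(t) = 2·cos(t). Mit j(t) = 2·cos(t) und Einsetzen von t = 8.712901503913876, finden wir j = -1.51427480726016.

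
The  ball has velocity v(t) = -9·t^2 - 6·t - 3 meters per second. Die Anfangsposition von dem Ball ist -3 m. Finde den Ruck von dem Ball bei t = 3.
Ausgehend von der Geschwindigkeit v(t) = -9·t^2 - 6·t - 3, nehmen wir 2 Ableitungen. Durch Ableiten von der Geschwindigkeit erhalten wir die Beschleunigung: a(t) = -18·t - 6. Durch Ableiten von der Beschleunigung erhalten wir den Ruck: j(t) = -18. Wir haben den Ruck j(t) = -18. Durch Einsetzen von t = 3: j(3) = -18.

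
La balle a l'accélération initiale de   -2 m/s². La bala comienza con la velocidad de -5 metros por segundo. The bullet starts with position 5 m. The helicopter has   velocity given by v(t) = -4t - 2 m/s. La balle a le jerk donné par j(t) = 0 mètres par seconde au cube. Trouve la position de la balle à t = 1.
Nous devons intégrer notre équation du jerk j(t) = 0 3 fois. En prenant ∫j(t)dt et en appliquant a(0) = -2, nous trouvons a(t) = -2. L'intégrale de l'accélération est la vitesse. En utilisant v(0) = -5, nous obtenons v(t) = -2·t - 5. L'intégrale de la vitesse est la position. En utilisant x(0) = 5, nous obtenons x(t) = -t^2 - 5·t + 5. En utilisant x(t) = -t^2 - 5·t + 5 et en substituant t = 1, nous trouvons x = -1.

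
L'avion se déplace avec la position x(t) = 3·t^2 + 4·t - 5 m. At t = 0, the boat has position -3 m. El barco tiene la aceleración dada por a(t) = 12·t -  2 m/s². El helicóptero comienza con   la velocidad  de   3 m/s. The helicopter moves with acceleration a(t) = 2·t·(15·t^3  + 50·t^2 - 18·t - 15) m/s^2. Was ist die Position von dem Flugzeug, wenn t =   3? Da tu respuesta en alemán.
Aus der Gleichung für die Position x(t) = 3·t^2 + 4·t - 5, setzen wir t = 3 ein und erhalten x = 34.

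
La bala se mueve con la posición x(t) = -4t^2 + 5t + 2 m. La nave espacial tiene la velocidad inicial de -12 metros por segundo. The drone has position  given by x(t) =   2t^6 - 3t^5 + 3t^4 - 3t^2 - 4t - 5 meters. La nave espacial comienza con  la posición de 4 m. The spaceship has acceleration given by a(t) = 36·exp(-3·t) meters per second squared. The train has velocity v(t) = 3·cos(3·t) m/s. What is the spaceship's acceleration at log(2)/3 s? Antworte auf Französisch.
Nous avons l'accélération a(t) = 36·exp(-3·t). En substituant t = log(2)/3: a(log(2)/3) = 18.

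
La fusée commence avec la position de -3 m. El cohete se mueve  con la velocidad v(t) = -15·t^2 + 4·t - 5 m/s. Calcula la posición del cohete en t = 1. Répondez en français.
Pour résoudre ceci, nous devons prendre 1 primitive de notre équation de la vitesse v(t) = -15·t^2 + 4·t - 5. La primitive de la vitesse est la position. En utilisant x(0) = -3, nous obtenons x(t) = -5·t^3 + 2·t^2 - 5·t - 3. Nous avons la position x(t) = -5·t^3 + 2·t^2 - 5·t - 3. En substituant t = 1: x(1) = -11.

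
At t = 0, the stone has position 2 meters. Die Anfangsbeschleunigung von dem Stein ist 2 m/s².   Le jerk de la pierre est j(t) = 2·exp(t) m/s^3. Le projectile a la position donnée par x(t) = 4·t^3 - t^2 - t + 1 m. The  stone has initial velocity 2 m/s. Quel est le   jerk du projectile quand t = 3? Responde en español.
Para resolver esto, necesitamos tomar 3 derivadas de nuestra ecuación de la posición x(t) = 4·t^3 - t^2 - t + 1. Derivando la posición, obtenemos la velocidad: v(t) = 12·t^2 - 2·t - 1. Tomando d/dt de v(t), encontramos a(t) = 24·t - 2. Tomando d/dt de a(t), encontramos j(t) = 24. De la ecuación de la sacudida j(t) = 24, sustituimos t = 3 para obtener j = 24.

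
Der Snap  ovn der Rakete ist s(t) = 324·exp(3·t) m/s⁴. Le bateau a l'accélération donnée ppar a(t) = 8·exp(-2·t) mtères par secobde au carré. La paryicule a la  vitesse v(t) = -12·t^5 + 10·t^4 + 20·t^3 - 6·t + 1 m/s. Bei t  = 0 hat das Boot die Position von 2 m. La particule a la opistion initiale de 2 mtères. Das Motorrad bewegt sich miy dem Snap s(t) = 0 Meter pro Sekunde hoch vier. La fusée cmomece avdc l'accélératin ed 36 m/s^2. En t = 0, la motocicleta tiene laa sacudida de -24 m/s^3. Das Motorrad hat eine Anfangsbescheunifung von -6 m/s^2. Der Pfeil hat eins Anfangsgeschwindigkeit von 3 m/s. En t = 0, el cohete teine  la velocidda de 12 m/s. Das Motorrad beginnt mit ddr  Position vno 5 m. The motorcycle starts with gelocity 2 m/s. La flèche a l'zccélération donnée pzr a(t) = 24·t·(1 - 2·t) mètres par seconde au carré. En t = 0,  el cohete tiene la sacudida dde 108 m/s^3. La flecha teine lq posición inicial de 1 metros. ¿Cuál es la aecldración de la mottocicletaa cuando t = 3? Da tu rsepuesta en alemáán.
Um dies zu lösen, müssen wir 2 Stammfunktionen unserer Gleichung für den Snap s(t) = 0 finden. Die Stammfunktion von dem Snap, mit j(0) = -24, ergibt den Ruck: j(t) = -24. Die Stammfunktion von dem Ruck, mit a(0) = -6, ergibt die Beschleunigung: a(t) = -24·t - 6. Aus der Gleichung für die Beschleunigung a(t) = -24·t - 6, setzen wir t = 3 ein und erhalten a = -78.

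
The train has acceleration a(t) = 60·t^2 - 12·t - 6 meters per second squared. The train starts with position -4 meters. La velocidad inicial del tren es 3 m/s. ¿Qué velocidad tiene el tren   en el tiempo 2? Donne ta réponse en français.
Pour résoudre ceci, nous devons prendre 1 intégrale de notre équation de l'accélération a(t) = 60·t^2 - 12·t - 6. En intégrant l'accélération et en utilisant la condition initiale v(0) = 3, nous obtenons v(t) = 20·t^3 - 6·t^2 - 6·t + 3. Nous avons la vitesse v(t) = 20·t^3 - 6·t^2 - 6·t + 3. En substituant t = 2: v(2) = 127.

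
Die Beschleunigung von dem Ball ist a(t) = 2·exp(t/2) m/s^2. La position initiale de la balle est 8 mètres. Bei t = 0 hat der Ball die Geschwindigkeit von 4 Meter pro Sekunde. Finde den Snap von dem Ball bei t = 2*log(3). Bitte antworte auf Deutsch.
Um dies zu lösen, müssen wir 2 Ableitungen unserer Gleichung für die Beschleunigung a(t) = 2·exp(t/2) nehmen. Durch Ableiten von der Beschleunigung erhalten wir den Ruck: j(t) = exp(t/2). Mit d/dt von j(t) finden wir s(t) = exp(t/2)/2. Aus der Gleichung für den Snap s(t) = exp(t/2)/2, setzen wir t = 2*log(3) ein und erhalten s = 3/2.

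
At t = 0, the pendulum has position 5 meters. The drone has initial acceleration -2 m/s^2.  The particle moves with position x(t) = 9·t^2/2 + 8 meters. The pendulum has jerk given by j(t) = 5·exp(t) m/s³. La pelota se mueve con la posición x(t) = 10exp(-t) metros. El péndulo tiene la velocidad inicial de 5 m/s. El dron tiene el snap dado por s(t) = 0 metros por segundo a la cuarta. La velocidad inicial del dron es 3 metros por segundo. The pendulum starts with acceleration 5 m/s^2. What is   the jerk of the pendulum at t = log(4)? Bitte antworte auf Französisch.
De l'équation du jerk j(t) = 5·exp(t), nous substituons t = log(4) pour obtenir j = 20.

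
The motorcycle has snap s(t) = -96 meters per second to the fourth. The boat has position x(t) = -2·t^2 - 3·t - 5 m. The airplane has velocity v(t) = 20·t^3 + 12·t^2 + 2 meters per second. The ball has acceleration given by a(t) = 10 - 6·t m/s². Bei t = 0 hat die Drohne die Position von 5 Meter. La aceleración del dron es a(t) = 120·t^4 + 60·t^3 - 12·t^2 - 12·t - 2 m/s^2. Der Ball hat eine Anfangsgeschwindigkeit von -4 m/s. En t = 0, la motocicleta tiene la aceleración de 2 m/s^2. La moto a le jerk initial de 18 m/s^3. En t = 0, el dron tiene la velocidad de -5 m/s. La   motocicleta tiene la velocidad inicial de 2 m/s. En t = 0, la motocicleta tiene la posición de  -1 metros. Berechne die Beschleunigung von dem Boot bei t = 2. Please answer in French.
Nous devons dériver notre équation de la position x(t) = -2·t^2 - 3·t - 5 2 fois. En prenant d/dt de x(t), nous trouvons v(t) = -4·t - 3. En dérivant la vitesse, nous obtenons l'accélération: a(t) = -4. De l'équation de l'accélération a(t) = -4, nous substituons t = 2 pour obtenir a = -4.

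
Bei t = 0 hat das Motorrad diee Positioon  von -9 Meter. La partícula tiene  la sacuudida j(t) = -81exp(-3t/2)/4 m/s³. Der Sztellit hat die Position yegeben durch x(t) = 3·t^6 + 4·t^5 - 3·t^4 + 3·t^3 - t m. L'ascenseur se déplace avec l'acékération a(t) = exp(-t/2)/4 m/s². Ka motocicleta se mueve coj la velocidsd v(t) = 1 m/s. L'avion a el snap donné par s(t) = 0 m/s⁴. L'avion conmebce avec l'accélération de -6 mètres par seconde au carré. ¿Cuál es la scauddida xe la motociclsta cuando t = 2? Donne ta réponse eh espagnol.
Para resolver esto, necesitamos tomar 2 derivadas de nuestra ecuación de la velocidad v(t) = 1. Tomando d/dt de v(t), encontramos a(t) = 0. Derivando la aceleración, obtenemos la sacudida: j(t) = 0. Usando j(t) = 0 y sustituyendo t = 2, encontramos j = 0.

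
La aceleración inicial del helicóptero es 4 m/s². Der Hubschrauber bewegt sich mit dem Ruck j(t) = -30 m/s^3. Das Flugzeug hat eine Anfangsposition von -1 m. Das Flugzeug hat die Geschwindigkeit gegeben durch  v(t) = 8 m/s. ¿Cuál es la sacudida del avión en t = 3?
Debemos derivar nuestra ecuación de la velocidad v(t) = 8 2 veces. Derivando la velocidad, obtenemos la aceleración: a(t) = 0. La derivada de la aceleración da la sacudida: j(t) = 0. Tenemos la sacudida j(t) = 0. Sustituyendo t = 3: j(3) = 0.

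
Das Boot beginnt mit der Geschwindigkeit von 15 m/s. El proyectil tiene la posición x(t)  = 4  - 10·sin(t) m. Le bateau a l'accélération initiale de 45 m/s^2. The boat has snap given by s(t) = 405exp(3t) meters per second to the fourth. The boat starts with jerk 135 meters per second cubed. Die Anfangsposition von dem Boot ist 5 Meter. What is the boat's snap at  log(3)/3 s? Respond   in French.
En utilisant s(t) = 405·exp(3·t) et en substituant t = log(3)/3, nous trouvons s = 1215.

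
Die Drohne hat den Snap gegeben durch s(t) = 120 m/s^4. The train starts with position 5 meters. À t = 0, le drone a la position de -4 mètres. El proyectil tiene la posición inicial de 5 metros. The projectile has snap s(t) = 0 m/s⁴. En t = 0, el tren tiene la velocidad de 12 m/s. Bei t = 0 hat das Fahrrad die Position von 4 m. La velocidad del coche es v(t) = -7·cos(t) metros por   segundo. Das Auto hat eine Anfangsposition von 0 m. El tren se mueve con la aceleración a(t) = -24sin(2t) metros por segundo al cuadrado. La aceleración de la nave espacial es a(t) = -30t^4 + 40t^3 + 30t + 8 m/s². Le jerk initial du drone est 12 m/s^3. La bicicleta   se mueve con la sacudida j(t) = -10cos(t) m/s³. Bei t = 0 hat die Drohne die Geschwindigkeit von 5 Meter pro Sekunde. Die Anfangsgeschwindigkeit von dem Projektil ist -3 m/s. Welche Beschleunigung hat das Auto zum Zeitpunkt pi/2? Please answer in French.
Nous devons dériver notre équation de la vitesse v(t) = -7·cos(t) 1 fois. En dérivant la vitesse, nous obtenons l'accélération: a(t) = 7·sin(t). En utilisant a(t) = 7·sin(t) et en substituant t = pi/2, nous trouvons a = 7.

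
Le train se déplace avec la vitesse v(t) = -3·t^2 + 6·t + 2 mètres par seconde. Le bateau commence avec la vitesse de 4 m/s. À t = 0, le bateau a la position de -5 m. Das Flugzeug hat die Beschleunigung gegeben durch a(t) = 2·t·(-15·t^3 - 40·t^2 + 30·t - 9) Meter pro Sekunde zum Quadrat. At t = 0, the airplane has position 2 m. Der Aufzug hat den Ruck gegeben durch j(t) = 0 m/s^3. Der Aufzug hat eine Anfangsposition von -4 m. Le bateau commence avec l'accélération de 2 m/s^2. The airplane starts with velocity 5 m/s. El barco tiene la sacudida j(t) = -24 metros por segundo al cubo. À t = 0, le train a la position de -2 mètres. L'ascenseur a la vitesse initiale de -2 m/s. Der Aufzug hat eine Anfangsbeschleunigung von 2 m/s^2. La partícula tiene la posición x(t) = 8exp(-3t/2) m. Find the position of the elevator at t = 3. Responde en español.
Necesitamos integrar nuestra ecuación de la sacudida j(t) = 0 3 veces. La integral de la sacudida es la aceleración. Usando a(0) = 2, obtenemos a(t) = 2. La integral de la aceleración es la velocidad. Usando v(0) = -2, obtenemos v(t) = 2·t - 2. La integral de la velocidad es la posición. Usando x(0) = -4, obtenemos x(t) = t^2 - 2·t - 4. Usando x(t) = t^2 - 2·t - 4 y sustituyendo t = 3, encontramos x = -1.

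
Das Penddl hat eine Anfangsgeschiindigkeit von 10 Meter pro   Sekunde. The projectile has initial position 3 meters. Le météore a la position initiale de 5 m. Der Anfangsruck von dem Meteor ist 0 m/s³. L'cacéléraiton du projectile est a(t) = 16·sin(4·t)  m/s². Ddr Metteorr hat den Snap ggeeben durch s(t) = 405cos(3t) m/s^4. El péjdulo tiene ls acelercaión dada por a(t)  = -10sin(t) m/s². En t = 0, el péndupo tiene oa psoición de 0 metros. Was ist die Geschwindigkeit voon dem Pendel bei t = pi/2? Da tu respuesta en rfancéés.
Nous devons intégrer notre équation de l'accélération a(t) = -10·sin(t) 1 fois. En intégrant l'accélération et en utilisant la condition initiale v(0) = 10, nous obtenons v(t) = 10·cos(t). De l'équation de la vitesse v(t) = 10·cos(t), nous substituons t = pi/2 pour obtenir v = 0.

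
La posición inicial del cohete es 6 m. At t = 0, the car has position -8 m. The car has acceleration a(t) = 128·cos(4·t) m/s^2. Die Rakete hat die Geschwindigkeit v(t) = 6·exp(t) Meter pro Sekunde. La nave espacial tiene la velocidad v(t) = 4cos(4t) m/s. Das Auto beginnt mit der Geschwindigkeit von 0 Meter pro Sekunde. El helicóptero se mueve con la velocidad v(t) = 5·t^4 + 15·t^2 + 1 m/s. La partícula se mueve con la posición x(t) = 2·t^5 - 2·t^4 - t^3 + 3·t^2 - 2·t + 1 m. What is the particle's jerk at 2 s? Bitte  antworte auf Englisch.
To solve this, we need to take 3 derivatives of our position equation x(t) = 2·t^5 - 2·t^4 - t^3 + 3·t^2 - 2·t + 1. Taking d/dt of x(t), we find v(t) = 10·t^4 - 8·t^3 - 3·t^2 + 6·t - 2. The derivative of velocity gives acceleration: a(t) = 40·t^3 - 24·t^2 - 6·t + 6. The derivative of acceleration gives jerk: j(t) = 120·t^2 - 48·t - 6. From the given jerk equation j(t) = 120·t^2 - 48·t - 6, we substitute t = 2 to get j = 378.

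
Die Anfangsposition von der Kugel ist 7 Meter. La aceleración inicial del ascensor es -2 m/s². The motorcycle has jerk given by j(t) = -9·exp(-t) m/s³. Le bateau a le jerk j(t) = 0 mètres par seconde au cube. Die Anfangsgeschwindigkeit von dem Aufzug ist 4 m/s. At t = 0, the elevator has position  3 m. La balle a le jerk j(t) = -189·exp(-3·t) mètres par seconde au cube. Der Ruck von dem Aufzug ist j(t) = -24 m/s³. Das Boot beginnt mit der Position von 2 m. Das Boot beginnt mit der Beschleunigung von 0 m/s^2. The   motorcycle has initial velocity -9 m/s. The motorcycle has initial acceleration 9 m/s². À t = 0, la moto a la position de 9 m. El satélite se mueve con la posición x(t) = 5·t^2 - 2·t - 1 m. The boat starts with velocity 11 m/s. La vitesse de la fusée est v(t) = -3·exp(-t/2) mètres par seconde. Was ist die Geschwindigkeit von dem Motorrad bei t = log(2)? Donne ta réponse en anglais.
Starting from jerk j(t) = -9·exp(-t), we take 2 antiderivatives. The integral of jerk, with a(0) = 9, gives acceleration: a(t) = 9·exp(-t). The antiderivative of acceleration, with v(0) = -9, gives velocity: v(t) = -9·exp(-t). From the given velocity equation v(t) = -9·exp(-t), we substitute t = log(2) to get v = -9/2.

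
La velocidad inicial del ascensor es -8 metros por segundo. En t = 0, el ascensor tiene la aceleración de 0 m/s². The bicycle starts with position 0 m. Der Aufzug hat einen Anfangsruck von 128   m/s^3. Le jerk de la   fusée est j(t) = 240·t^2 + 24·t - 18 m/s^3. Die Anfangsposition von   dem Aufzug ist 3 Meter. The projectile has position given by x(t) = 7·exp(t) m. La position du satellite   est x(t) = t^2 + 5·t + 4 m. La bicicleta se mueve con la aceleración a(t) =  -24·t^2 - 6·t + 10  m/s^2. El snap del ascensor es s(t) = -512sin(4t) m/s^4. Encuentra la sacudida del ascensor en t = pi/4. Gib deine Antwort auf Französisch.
Nous devons trouver l'intégrale de notre équation du snap s(t) = -512·sin(4·t) 1 fois. La primitive du snap est le jerk. En utilisant j(0) = 128, nous obtenons j(t) = 128·cos(4·t). De l'équation du jerk j(t) = 128·cos(4·t), nous substituons t = pi/4 pour obtenir j = -128.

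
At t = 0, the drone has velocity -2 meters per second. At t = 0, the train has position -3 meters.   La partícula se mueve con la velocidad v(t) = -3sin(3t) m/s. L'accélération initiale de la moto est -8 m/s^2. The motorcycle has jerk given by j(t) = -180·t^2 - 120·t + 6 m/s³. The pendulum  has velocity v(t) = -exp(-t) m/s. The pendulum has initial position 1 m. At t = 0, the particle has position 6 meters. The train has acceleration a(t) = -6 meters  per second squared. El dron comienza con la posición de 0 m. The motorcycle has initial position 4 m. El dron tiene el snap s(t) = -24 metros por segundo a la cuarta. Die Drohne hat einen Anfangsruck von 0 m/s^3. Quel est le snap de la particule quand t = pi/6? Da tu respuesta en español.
Para resolver esto, necesitamos tomar 3 derivadas de nuestra ecuación de la velocidad v(t) = -3·sin(3·t). Derivando la velocidad, obtenemos la aceleración: a(t) = -9·cos(3·t). La derivada de la aceleración da la sacudida: j(t) = 27·sin(3·t). Derivando la sacudida, obtenemos el snap: s(t) = 81·cos(3·t). Usando s(t) = 81·cos(3·t) y sustituyendo t = pi/6, encontramos s = 0.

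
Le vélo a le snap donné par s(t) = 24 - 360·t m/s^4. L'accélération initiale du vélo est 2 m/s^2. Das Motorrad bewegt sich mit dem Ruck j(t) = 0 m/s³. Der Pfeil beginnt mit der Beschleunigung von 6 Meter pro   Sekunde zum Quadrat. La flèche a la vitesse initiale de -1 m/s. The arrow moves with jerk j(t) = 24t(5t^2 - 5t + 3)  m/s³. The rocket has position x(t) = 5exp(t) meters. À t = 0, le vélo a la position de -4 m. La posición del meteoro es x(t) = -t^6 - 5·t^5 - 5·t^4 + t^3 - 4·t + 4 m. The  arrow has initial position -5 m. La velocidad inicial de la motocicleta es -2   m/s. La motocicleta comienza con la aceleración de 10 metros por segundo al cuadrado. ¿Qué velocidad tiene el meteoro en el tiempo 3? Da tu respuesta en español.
Para resolver esto, necesitamos tomar 1 derivada de nuestra ecuación de la posición x(t) = -t^6 - 5·t^5 - 5·t^4 + t^3 - 4·t + 4. Tomando d/dt de x(t), encontramos v(t) = -6·t^5 - 25·t^4 - 20·t^3 + 3·t^2 - 4. Tenemos la velocidad v(t) = -6·t^5 - 25·t^4 - 20·t^3 + 3·t^2 - 4. Sustituyendo t = 3: v(3) = -4000.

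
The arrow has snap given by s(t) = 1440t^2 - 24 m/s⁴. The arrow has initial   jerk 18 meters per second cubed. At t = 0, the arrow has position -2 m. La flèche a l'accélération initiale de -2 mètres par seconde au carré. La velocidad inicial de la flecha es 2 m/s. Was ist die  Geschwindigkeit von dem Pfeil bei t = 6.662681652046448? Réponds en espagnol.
Para resolver esto, necesitamos tomar 3 integrales de nuestra ecuación del snap s(t) = 1440·t^2 - 24. Integrando el snap y usando la condición inicial j(0) = 18, obtenemos j(t) = 480·t^3 - 24·t + 18. La integral de la sacudida, con a(0) = -2, da la aceleración: a(t) = 120·t^4 - 12·t^2 + 18·t - 2. La integral de la aceleración es la velocidad. Usando v(0) = 2, obtenemos v(t) = 24·t^5 - 4·t^3 + 9·t^2 - 2·t + 2. De la ecuación de la velocidad v(t) = 24·t^5 - 4·t^3 + 9·t^2 - 2·t + 2, sustituimos t = 6.662681652046448 para obtener v = 314311.050715469.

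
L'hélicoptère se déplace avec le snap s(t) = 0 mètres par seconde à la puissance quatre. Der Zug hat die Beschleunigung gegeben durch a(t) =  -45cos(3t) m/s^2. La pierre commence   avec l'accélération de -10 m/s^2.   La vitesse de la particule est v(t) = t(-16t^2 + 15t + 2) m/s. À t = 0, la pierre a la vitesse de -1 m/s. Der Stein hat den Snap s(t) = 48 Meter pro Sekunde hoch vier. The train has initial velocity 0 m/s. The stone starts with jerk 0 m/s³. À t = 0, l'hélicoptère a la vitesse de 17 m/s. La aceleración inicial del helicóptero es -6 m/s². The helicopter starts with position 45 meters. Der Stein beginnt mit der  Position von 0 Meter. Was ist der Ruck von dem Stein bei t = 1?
Wir müssen das Integral unserer Gleichung für den Snap s(t) = 48 1-mal finden. Die Stammfunktion von dem Snap, mit j(0) = 0, ergibt den Ruck: j(t) = 48·t. Wir haben den Ruck j(t) = 48·t. Durch Einsetzen von t = 1: j(1) = 48.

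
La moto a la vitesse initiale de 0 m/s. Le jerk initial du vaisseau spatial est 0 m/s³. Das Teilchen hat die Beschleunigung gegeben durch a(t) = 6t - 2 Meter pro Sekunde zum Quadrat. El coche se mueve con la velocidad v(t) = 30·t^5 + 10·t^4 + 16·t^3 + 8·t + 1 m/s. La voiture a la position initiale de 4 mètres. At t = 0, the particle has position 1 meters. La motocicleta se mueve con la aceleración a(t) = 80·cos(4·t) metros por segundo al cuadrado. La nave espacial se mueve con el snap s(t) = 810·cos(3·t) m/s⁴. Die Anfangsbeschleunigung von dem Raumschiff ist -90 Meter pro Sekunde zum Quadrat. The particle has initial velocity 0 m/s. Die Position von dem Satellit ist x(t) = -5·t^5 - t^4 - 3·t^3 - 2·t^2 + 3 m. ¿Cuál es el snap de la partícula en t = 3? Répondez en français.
En partant de l'accélération a(t) = 6·t - 2, nous prenons 2 dérivées. En prenant d/dt de a(t), nous trouvons j(t) = 6. La dérivée du jerk donne le snap: s(t) = 0. En utilisant s(t) = 0 et en substituant t = 3, nous trouvons s = 0.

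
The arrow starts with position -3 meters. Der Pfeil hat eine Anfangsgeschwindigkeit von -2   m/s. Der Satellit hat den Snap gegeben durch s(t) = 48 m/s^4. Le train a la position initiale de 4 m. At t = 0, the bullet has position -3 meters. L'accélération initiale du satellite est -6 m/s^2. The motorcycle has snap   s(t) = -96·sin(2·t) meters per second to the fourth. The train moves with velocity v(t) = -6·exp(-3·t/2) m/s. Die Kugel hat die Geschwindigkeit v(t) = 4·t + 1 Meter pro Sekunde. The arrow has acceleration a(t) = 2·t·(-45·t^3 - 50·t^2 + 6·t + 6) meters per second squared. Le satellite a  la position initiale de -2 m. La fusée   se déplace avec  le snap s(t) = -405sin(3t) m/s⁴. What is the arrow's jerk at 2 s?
Starting from acceleration a(t) = 2·t·(-45·t^3 - 50·t^2 + 6·t + 6), we take 1 derivative. Differentiating acceleration, we get jerk: j(t) = -90·t^3 - 100·t^2 + 2·t·(-135·t^2 - 100·t + 6) + 12·t + 12. Using j(t) = -90·t^3 - 100·t^2 + 2·t·(-135·t^2 - 100·t + 6) + 12·t + 12 and substituting t = 2, we find j = -4020.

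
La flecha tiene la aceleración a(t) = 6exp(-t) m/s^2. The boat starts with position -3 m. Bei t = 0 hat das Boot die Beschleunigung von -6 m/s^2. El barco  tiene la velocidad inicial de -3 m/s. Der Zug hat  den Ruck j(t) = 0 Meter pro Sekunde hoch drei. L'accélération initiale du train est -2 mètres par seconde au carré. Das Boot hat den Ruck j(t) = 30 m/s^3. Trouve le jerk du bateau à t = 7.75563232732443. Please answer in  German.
Mit j(t) = 30 und Einsetzen von t = 7.75563232732443, finden wir j = 30.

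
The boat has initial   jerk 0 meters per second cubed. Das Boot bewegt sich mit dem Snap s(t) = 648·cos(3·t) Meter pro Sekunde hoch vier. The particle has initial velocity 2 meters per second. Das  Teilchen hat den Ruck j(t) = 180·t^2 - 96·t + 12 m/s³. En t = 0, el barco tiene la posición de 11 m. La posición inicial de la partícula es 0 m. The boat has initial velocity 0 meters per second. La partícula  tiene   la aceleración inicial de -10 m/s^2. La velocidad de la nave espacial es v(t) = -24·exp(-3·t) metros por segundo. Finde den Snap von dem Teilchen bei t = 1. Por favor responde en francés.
Pour résoudre ceci, nous devons prendre 1 dérivée de notre équation du jerk j(t) = 180·t^2 - 96·t + 12. En prenant d/dt de j(t), nous trouvons s(t) = 360·t - 96. De l'équation du snap s(t) = 360·t - 96, nous substituons t = 1 pour obtenir s = 264.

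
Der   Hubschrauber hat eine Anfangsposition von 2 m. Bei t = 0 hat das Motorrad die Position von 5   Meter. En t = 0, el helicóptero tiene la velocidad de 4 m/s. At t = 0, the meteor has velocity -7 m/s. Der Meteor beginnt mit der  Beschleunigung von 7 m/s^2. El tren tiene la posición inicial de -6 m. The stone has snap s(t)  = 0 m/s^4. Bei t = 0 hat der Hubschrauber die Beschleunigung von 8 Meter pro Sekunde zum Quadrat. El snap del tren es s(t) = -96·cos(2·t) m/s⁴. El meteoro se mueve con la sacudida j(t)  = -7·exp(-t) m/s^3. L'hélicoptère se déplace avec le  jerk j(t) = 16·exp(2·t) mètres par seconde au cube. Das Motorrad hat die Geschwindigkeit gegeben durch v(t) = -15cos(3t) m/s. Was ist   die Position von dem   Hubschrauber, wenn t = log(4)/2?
Um dies zu lösen, müssen wir 3 Integrale unserer Gleichung für den Ruck j(t) = 16·exp(2·t) finden. Mit ∫j(t)dt und Anwendung von a(0) = 8, finden wir a(t) = 8·exp(2·t). Die Stammfunktion von der Beschleunigung ist die Geschwindigkeit. Mit v(0) = 4 erhalten wir v(t) = 4·exp(2·t). Die Stammfunktion von der Geschwindigkeit, mit x(0) = 2, ergibt die Position: x(t) = 2·exp(2·t). Wir haben die Position x(t) = 2·exp(2·t). Durch Einsetzen von t = log(4)/2: x(log(4)/2) = 8.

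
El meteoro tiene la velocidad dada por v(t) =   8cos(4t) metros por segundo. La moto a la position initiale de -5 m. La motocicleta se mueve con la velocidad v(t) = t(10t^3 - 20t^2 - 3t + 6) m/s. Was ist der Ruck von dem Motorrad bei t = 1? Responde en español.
Partiendo de la velocidad v(t) = t·(10·t^3 - 20·t^2 - 3·t + 6), tomamos 2 derivadas. Derivando la velocidad, obtenemos la aceleración: a(t) = 10·t^3 - 20·t^2 + t·(30·t^2 - 40·t - 3) - 3·t + 6. Derivando la aceleración, obtenemos la sacudida: j(t) = 60·t^2 + t·(60·t - 40) - 80·t - 6. De la ecuación de la sacudida j(t) = 60·t^2 + t·(60·t - 40) - 80·t - 6, sustituimos t = 1 para obtener j = -6.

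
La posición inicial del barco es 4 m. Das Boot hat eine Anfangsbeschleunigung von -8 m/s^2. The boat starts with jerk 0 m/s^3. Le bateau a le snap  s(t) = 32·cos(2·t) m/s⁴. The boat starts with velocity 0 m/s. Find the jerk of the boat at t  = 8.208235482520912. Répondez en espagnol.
Necesitamos integrar nuestra ecuación del snap s(t) = 32·cos(2·t) 1 vez. Integrando el snap y usando la condición inicial j(0) = 0, obtenemos j(t) = 16·sin(2·t). De la ecuación de la sacudida j(t) = 16·sin(2·t), sustituimos t = 8.208235482520912 para obtener j = -10.4112214400487.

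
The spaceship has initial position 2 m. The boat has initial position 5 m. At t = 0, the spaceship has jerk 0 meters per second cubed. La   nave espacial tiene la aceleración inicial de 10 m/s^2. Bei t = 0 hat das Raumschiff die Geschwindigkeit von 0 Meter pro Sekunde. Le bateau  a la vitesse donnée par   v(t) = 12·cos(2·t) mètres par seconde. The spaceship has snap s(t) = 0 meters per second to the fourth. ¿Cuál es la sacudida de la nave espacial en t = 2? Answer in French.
Nous devons trouver la primitive de notre équation du snap s(t) = 0 1 fois. En intégrant le snap et en utilisant la condition initiale j(0) = 0, nous obtenons j(t) = 0. En utilisant j(t) = 0 et en substituant t = 2, nous trouvons j = 0.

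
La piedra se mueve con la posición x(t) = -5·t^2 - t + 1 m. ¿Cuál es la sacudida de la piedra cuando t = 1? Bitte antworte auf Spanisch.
Partiendo de la posición x(t) = -5·t^2 - t + 1, tomamos 3 derivadas. Derivando la posición, obtenemos la velocidad: v(t) = -10·t - 1. Derivando la velocidad, obtenemos la aceleración: a(t) = -10. Tomando d/dt de a(t), encontramos j(t) = 0. Usando j(t) = 0 y sustituyendo t = 1, encontramos j = 0.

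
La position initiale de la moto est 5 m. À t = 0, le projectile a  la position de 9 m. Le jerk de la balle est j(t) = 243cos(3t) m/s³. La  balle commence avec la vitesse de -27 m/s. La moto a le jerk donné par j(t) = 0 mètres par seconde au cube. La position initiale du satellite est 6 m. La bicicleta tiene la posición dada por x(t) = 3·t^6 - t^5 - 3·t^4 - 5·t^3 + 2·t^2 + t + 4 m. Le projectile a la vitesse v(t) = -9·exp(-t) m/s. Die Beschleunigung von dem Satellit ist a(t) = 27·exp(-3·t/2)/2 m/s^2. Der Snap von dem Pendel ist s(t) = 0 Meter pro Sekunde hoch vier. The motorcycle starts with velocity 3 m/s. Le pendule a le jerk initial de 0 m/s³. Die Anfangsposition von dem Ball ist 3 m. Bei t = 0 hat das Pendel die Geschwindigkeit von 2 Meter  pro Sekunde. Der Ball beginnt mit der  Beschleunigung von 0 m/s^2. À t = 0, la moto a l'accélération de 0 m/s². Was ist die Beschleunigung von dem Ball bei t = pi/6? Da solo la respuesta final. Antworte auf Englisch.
The acceleration at t = pi/6 is a = 81.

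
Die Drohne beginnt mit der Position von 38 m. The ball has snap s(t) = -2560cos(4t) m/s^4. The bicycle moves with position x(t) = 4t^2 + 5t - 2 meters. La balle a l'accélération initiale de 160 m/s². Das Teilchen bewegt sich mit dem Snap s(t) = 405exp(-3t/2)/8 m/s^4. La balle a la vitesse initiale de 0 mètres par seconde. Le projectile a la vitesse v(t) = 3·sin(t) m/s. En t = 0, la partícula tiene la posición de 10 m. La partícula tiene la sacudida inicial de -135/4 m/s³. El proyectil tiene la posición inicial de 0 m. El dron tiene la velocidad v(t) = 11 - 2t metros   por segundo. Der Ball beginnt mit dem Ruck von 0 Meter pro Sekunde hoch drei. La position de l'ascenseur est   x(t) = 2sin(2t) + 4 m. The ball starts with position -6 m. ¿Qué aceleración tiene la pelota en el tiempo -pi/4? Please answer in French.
En partant du snap s(t) = -2560·cos(4·t), nous prenons 2 intégrales. En intégrant le snap et en utilisant la condition initiale j(0) = 0, nous obtenons j(t) = -640·sin(4·t). La primitive du jerk est l'accélération. En utilisant a(0) = 160, nous obtenons a(t) = 160·cos(4·t). En utilisant a(t) = 160·cos(4·t) et en substituant t = -pi/4, nous trouvons a = -160.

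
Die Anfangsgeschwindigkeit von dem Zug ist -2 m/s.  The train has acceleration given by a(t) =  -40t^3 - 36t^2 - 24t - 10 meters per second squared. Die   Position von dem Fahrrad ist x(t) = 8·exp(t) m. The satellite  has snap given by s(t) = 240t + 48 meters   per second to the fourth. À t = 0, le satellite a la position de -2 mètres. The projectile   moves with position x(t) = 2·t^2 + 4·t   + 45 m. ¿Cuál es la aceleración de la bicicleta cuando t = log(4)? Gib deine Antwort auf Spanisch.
Debemos derivar nuestra ecuación de la posición x(t) = 8·exp(t) 2 veces. La derivada de la posición da la velocidad: v(t) = 8·exp(t). La derivada de la velocidad da la aceleración: a(t) = 8·exp(t). De la ecuación de la aceleración a(t) = 8·exp(t), sustituimos t = log(4) para obtener a = 32.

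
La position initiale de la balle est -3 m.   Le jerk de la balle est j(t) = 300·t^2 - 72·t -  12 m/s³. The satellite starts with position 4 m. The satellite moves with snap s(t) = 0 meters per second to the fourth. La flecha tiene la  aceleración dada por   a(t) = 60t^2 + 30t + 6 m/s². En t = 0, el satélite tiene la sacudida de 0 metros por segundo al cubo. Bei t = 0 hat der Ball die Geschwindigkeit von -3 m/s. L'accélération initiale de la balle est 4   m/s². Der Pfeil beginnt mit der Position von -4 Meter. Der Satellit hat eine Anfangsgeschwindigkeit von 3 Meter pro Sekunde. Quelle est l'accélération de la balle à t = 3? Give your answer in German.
Wir müssen unsere Gleichung für den Ruck j(t) = 300·t^2 - 72·t - 12 1-mal integrieren. Das Integral von dem Ruck, mit a(0) = 4, ergibt die Beschleunigung: a(t) = 100·t^3 - 36·t^2 - 12·t + 4. Mit a(t) = 100·t^3 - 36·t^2 - 12·t + 4 und Einsetzen von t = 3, finden wir a = 2344.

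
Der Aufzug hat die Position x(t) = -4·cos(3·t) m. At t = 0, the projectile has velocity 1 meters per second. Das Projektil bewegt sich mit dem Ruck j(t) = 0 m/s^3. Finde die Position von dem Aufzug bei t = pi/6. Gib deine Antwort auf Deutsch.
Mit x(t) = -4·cos(3·t) und Einsetzen von t = pi/6, finden wir x = 0.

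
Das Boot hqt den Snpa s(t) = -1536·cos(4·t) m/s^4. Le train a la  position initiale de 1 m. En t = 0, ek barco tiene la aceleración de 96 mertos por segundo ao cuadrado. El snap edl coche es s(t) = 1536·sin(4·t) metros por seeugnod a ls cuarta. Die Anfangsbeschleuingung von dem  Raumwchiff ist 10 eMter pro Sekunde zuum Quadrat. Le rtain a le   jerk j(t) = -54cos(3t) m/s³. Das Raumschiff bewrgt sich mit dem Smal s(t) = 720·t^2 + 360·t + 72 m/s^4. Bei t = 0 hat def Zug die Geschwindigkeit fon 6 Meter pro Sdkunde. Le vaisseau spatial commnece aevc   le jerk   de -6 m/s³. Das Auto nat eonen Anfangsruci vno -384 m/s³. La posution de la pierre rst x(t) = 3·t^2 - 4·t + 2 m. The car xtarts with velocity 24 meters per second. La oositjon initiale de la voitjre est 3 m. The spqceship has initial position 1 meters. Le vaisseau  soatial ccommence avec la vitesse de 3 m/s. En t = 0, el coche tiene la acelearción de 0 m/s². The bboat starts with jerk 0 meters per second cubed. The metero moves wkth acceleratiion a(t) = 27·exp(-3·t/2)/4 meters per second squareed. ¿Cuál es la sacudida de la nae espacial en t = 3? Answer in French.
Nous devons intégrer notre équation du snap s(t) = 720·t^2 + 360·t + 72 1 fois. La primitive du snap est le jerk. En utilisant j(0) = -6, nous obtenons j(t) = 240·t^3 + 180·t^2 + 72·t - 6. Nous avons le jerk j(t) = 240·t^3 + 180·t^2 + 72·t - 6. En substituant t = 3: j(3) = 8310.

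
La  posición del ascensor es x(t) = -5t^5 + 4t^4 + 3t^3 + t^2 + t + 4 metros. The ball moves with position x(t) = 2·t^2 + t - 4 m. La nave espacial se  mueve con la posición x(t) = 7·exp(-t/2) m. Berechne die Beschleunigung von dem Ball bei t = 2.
Wir müssen unsere Gleichung für die Position x(t) = 2·t^2 + t - 4 2-mal ableiten. Mit d/dt von x(t) finden wir v(t) = 4·t + 1. Durch Ableiten von der Geschwindigkeit erhalten wir die Beschleunigung: a(t) = 4. Wir haben die Beschleunigung a(t) = 4. Durch Einsetzen von t = 2: a(2) = 4.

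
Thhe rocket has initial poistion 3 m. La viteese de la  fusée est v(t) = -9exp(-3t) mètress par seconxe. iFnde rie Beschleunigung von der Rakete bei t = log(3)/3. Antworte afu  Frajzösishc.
Pour résoudre ceci, nous devons prendre 1 dérivée de notre équation de la vitesse v(t) = -9·exp(-3·t). En dérivant la vitesse, nous obtenons l'accélération: a(t) = 27·exp(-3·t). Nous avons l'accélération a(t) = 27·exp(-3·t). En substituant t = log(3)/3: a(log(3)/3) = 9.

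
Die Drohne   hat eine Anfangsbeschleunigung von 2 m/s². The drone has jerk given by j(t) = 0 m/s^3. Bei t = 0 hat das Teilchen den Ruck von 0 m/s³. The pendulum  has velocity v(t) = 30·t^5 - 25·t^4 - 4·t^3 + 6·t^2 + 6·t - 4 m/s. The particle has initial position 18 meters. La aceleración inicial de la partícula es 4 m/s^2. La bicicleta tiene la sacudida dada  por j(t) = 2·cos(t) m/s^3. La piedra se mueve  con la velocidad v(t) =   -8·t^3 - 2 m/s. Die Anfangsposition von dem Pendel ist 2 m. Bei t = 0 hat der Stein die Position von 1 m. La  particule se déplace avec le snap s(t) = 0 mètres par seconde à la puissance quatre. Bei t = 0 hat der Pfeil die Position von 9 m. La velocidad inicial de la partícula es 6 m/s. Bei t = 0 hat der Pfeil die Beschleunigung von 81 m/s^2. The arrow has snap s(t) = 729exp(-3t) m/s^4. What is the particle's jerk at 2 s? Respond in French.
Nous devons intégrer notre équation du snap s(t) = 0 1 fois. En intégrant le snap et en utilisant la condition initiale j(0) = 0, nous obtenons j(t) = 0. De l'équation du jerk j(t) = 0, nous substituons t = 2 pour obtenir j = 0.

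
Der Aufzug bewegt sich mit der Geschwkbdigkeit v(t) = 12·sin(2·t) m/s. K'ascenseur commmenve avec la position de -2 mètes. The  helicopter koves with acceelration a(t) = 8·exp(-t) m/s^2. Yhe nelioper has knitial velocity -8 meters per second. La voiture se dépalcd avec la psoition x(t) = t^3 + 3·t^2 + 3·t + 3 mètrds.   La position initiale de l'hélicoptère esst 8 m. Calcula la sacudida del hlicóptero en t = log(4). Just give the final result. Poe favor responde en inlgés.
The answer is -2.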